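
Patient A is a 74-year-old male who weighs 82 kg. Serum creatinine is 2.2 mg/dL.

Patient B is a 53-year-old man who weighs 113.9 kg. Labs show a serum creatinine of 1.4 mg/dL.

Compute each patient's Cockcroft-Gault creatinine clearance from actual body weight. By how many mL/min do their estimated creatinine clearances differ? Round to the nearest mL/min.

Patient A: CrCl = (140 − 74) × 82 / (72 × 2.2) = 5412.0 / 158.40 ≈ 34.2 mL/min
Patient B: CrCl = (140 − 53) × 113.9 / (72 × 1.4) = 9909.3 / 100.80 ≈ 98.3 mL/min
|34.2 − 98.3| = 64.1 mL/min

64 mL/min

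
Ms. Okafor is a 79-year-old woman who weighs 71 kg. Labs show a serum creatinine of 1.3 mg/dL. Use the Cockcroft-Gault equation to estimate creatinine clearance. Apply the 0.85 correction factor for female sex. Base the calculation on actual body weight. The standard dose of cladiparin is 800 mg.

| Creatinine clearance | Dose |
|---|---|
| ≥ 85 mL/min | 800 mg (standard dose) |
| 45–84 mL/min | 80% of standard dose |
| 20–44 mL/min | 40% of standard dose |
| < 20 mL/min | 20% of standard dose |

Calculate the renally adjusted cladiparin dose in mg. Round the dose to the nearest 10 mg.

CrCl = (140 − 79) × 71 / (72 × 1.3) × 0.85 = 4331.0 / 93.60 × 0.85 ≈ 39.3 mL/min
CrCl ≈ 39 mL/min → bracket 20–44 mL/min.
40% of 800 mg = 320 mg

320 mg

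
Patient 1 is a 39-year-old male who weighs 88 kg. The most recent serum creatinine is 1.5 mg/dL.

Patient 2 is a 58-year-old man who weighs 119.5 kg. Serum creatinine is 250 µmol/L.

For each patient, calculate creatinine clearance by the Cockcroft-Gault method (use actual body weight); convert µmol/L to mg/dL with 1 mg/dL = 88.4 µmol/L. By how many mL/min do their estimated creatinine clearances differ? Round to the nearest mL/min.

34 mL/min

Patient 1: CrCl = (140 − 39) × 88 / (72 × 1.5) = 8888.0 / 108.00 ≈ 82.3 mL/min
Patient 2: SCr = 250 / 88.4 = 2.828 mg/dL
Patient 2: CrCl = (140 − 58) × 119.5 / (72 × 2.828) = 9799.0 / 203.62 ≈ 48.1 mL/min
|82.3 − 48.1| = 34.2 mL/min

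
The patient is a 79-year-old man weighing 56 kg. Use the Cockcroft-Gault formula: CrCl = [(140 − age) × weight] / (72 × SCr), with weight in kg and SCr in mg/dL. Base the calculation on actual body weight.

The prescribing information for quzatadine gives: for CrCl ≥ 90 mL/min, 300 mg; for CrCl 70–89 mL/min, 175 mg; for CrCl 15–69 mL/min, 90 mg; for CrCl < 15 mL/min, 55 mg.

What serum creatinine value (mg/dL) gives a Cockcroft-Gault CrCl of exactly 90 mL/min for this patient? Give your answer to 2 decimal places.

Standard dose requires CrCl ≥ 90 mL/min.
Set (140 − 79) × 56 / (72 × SCr) = 90
SCr = (140 − 79) × 56 / (72 × 90) = 0.527 mg/dL

0.53 mg/dL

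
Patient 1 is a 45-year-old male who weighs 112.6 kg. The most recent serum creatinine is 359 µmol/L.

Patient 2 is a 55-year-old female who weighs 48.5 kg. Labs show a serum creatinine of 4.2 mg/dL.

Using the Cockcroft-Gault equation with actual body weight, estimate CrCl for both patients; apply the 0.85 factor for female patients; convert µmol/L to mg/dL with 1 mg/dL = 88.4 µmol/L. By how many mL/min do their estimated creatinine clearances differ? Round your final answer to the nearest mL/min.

Patient 1: SCr = 359 / 88.4 = 4.061 mg/dL
Patient 1: CrCl = (140 − 45) × 112.6 / (72 × 4.061) = 10697.0 / 292.39 ≈ 36.6 mL/min
Patient 2: CrCl = (140 − 55) × 48.5 / (72 × 4.2) × 0.85 = 4122.5 / 302.40 × 0.85 ≈ 11.6 mL/min
|36.6 − 11.6| = 25.0 mL/min

25 mL/min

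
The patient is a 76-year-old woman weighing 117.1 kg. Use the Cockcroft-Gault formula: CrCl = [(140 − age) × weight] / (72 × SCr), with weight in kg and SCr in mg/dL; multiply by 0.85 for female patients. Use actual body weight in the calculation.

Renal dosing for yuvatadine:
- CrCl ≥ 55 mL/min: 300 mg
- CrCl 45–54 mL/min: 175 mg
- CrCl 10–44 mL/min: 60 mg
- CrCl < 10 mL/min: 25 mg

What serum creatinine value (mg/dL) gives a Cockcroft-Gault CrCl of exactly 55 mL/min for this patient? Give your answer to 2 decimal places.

1.61 mg/dL

Standard dose requires CrCl ≥ 55 mL/min.
Set (140 − 76) × 117.1 × 0.85 / (72 × SCr) = 55
SCr = (140 − 76) × 117.1 × 0.85 / (72 × 55) = 1.609 mg/dL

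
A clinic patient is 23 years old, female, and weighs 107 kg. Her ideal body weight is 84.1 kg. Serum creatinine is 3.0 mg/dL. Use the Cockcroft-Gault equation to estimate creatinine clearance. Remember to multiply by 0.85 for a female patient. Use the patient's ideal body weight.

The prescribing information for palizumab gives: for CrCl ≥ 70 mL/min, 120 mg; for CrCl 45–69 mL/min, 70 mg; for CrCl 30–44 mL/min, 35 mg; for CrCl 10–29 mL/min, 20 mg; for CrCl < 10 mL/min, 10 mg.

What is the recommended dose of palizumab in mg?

35 mg

CrCl = (140 − 23) × 84.1 / (72 × 3) × 0.85 = 9839.7 / 216.00 × 0.85 ≈ 38.7 mL/min
CrCl ≈ 39 mL/min → bracket 30–44 mL/min.
Dose for this bracket: 35 mg.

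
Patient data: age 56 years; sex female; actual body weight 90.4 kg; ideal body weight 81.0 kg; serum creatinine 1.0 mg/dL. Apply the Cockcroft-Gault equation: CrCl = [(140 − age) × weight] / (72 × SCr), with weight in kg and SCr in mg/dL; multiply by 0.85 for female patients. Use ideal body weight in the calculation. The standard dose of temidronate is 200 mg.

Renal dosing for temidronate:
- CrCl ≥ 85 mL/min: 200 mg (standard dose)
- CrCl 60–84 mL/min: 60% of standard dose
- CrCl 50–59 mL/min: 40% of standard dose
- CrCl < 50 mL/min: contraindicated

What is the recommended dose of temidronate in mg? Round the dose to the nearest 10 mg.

120 mg

CrCl = (140 − 56) × 81 / (72 × 1) × 0.85 = 6804.0 / 72.00 × 0.85 ≈ 80.3 mL/min
CrCl ≈ 80 mL/min → bracket 60–84 mL/min.
60% of 200 mg = 120 mg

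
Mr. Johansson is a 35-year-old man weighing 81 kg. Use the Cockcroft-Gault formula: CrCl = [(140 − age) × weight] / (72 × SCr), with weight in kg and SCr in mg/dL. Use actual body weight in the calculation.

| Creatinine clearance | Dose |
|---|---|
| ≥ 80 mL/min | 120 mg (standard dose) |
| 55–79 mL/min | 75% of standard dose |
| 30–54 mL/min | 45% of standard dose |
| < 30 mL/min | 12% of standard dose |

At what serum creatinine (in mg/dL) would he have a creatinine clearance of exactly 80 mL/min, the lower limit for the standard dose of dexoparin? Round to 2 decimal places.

Standard dose requires CrCl ≥ 80 mL/min.
Set (140 − 35) × 81 / (72 × SCr) = 80
SCr = (140 − 35) × 81 / (72 × 80) = 1.477 mg/dL

1.48 mg/dL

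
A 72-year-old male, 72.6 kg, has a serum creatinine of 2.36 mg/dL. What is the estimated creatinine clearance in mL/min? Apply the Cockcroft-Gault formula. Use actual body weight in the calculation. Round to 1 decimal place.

29.1 mL/min

CrCl = (140 − 72) × 72.6 / (72 × 2.36) = 4936.8 / 169.92 ≈ 29.1 mL/min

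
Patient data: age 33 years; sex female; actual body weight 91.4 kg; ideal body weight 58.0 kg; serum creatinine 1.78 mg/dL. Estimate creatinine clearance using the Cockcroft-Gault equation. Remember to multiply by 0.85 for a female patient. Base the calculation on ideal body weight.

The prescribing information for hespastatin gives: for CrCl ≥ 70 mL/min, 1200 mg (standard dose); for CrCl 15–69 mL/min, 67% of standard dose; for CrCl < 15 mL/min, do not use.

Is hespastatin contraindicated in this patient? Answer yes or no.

no

CrCl = (140 − 33) × 58 / (72 × 1.78) × 0.85 = 6206.0 / 128.16 × 0.85 ≈ 41.2 mL/min
CrCl ≈ 41 mL/min, which is ≥ 15 mL/min.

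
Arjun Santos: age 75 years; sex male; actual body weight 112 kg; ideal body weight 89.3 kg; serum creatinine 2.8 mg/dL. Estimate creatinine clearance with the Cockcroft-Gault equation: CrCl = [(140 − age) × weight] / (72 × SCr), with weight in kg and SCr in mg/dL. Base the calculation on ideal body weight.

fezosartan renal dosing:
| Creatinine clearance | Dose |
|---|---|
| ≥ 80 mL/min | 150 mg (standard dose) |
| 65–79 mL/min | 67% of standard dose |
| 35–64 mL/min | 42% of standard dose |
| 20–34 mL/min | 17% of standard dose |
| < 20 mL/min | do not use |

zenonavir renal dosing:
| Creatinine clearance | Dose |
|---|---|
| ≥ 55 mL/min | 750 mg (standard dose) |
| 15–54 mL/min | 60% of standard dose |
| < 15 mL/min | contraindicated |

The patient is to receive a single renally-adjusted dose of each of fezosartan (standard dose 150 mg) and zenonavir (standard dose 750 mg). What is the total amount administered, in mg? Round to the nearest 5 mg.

475 mg

CrCl = (140 − 75) × 89.3 / (72 × 2.8) = 5804.5 / 201.60 ≈ 28.8 mL/min
CrCl ≈ 29 mL/min.
fezosartan: 20–34 mL/min → 17% of 150 mg = 25.5 mg.
zenonavir: 15–54 mL/min → 60% of 750 mg = 450 mg.
Total = 25.5 + 450 = 475.5 mg.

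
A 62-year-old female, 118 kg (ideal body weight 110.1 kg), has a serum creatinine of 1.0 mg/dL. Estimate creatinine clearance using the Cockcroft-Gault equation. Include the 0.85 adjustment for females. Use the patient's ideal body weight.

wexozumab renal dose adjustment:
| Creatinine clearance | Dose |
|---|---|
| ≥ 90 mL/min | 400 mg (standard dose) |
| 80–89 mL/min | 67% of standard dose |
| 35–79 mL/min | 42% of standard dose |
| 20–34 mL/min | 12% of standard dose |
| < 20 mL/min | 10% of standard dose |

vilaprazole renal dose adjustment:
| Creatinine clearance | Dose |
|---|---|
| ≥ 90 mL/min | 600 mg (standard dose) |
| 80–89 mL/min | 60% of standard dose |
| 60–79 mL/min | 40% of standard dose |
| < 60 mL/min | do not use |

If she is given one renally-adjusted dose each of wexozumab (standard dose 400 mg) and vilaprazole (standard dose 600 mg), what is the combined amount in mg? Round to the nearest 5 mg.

CrCl = (140 − 62) × 110.1 / (72 × 1) × 0.85 = 8587.8 / 72.00 × 0.85 ≈ 101.4 mL/min
CrCl ≈ 101 mL/min.
wexozumab: ≥ 90 mL/min → 100% of 400 mg = 400 mg.
vilaprazole: ≥ 90 mL/min → 100% of 600 mg = 600 mg.
Total = 400 + 600 = 1000 mg.

1000 mg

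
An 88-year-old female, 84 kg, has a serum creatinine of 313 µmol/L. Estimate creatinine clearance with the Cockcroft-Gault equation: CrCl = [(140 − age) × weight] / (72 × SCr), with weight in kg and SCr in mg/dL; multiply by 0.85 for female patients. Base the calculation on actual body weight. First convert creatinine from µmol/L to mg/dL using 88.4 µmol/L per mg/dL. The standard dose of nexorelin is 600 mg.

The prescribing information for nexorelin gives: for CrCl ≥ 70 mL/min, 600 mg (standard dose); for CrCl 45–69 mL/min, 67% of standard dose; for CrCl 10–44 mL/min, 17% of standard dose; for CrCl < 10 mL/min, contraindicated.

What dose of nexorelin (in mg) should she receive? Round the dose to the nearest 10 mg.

100 mg

SCr = 313 / 88.4 = 3.541 mg/dL
CrCl = (140 − 88) × 84 / (72 × 3.541) × 0.85 = 4368.0 / 254.95 × 0.85 ≈ 14.6 mL/min
CrCl ≈ 15 mL/min → bracket 10–44 mL/min.
17% of 600 mg = 102 mg → 100 mg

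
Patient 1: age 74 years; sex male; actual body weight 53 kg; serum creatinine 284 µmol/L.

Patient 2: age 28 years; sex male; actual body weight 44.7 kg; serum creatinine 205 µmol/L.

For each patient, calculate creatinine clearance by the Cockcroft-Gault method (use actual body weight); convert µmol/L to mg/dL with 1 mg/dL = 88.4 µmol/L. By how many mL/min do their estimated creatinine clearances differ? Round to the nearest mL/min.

Patient 1: SCr = 284 / 88.4 = 3.213 mg/dL
Patient 1: CrCl = (140 − 74) × 53 / (72 × 3.213) = 3498.0 / 231.34 ≈ 15.1 mL/min
Patient 2: SCr = 205 / 88.4 = 2.319 mg/dL
Patient 2: CrCl = (140 − 28) × 44.7 / (72 × 2.319) = 5006.4 / 166.97 ≈ 30.0 mL/min
|15.1 − 30.0| = 14.9 mL/min

15 mL/min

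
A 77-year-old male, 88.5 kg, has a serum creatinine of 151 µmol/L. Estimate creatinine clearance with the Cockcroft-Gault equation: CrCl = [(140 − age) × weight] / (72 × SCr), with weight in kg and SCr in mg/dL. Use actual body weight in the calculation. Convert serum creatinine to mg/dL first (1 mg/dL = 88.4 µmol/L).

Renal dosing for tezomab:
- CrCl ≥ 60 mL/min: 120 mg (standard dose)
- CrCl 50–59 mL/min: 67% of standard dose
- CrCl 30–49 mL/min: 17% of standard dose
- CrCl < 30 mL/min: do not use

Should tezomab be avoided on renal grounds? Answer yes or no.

no

SCr = 151 / 88.4 = 1.708 mg/dL
CrCl = (140 − 77) × 88.5 / (72 × 1.708) = 5575.5 / 122.98 ≈ 45.3 mL/min
CrCl ≈ 45 mL/min, which is ≥ 30 mL/min.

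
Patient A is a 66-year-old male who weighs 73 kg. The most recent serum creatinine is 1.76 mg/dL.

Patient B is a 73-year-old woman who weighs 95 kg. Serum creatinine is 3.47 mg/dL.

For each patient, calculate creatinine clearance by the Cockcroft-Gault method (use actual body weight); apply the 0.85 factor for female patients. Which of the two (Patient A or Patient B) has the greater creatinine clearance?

Patient A

Patient A: CrCl = (140 − 66) × 73 / (72 × 1.76) = 5402.0 / 126.72 ≈ 42.6 mL/min
Patient B: CrCl = (140 − 73) × 95 / (72 × 3.47) × 0.85 = 6365.0 / 249.84 × 0.85 ≈ 21.7 mL/min
42.6 vs 21.7 mL/min → Patient A is higher.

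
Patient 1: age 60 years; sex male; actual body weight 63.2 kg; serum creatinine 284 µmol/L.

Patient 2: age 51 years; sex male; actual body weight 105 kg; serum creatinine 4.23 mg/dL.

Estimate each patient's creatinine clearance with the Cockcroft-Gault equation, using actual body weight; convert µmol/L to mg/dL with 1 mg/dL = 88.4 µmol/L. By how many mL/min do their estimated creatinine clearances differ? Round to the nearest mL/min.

Patient 1: SCr = 284 / 88.4 = 3.213 mg/dL
Patient 1: CrCl = (140 − 60) × 63.2 / (72 × 3.213) = 5056.0 / 231.34 ≈ 21.9 mL/min
Patient 2: CrCl = (140 − 51) × 105 / (72 × 4.23) = 9345.0 / 304.56 ≈ 30.7 mL/min
|21.9 − 30.7| = 8.8 mL/min

9 mL/min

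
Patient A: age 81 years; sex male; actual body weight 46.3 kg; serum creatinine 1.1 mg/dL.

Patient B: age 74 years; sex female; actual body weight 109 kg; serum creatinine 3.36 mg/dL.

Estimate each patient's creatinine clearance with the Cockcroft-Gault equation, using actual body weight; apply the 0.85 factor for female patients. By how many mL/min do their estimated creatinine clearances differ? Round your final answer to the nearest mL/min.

Patient A: CrCl = (140 − 81) × 46.3 / (72 × 1.1) = 2731.7 / 79.20 ≈ 34.5 mL/min
Patient B: CrCl = (140 − 74) × 109 / (72 × 3.36) × 0.85 = 7194.0 / 241.92 × 0.85 ≈ 25.3 mL/min
|34.5 − 25.3| = 9.2 mL/min

9 mL/min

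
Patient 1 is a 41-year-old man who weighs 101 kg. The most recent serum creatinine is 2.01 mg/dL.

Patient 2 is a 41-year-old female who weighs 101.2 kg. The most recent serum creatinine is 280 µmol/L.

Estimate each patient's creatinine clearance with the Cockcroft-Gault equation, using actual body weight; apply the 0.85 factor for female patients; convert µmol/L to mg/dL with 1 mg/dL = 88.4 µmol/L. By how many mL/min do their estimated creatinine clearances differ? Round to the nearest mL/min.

32 mL/min

Patient 1: CrCl = (140 − 41) × 101 / (72 × 2.01) = 9999.0 / 144.72 ≈ 69.1 mL/min
Patient 2: SCr = 280 / 88.4 = 3.167 mg/dL
Patient 2: CrCl = (140 − 41) × 101.2 / (72 × 3.167) × 0.85 = 10018.8 / 228.02 × 0.85 ≈ 37.3 mL/min
|69.1 − 37.3| = 31.8 mL/min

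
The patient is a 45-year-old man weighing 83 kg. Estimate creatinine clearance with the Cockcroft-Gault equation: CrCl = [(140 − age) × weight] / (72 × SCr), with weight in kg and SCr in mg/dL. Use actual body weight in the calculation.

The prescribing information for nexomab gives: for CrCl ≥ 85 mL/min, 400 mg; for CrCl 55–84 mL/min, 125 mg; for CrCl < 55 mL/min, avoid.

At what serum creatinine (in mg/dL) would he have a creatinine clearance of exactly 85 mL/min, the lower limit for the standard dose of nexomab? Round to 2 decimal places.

1.29 mg/dL

Standard dose requires CrCl ≥ 85 mL/min.
Set (140 − 45) × 83 / (72 × SCr) = 85
SCr = (140 − 45) × 83 / (72 × 85) = 1.288 mg/dL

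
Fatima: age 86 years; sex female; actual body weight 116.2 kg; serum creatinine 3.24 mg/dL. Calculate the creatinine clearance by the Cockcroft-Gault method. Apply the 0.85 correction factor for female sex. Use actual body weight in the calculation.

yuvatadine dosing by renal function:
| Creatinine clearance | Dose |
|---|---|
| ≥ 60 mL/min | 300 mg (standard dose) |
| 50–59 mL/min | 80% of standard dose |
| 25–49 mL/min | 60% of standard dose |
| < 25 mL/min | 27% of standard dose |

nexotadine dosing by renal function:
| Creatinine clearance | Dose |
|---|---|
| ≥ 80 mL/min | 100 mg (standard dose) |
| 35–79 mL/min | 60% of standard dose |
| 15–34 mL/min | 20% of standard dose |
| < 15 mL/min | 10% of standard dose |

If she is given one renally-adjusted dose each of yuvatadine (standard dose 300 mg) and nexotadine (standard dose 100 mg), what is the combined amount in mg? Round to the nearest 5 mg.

CrCl = (140 − 86) × 116.2 / (72 × 3.24) × 0.85 = 6274.8 / 233.28 × 0.85 ≈ 22.9 mL/min
CrCl ≈ 23 mL/min.
yuvatadine: < 25 mL/min → 27% of 300 mg = 81 mg.
nexotadine: 15–34 mL/min → 20% of 100 mg = 20 mg.
Total = 81 + 20 = 101 mg.

100 mg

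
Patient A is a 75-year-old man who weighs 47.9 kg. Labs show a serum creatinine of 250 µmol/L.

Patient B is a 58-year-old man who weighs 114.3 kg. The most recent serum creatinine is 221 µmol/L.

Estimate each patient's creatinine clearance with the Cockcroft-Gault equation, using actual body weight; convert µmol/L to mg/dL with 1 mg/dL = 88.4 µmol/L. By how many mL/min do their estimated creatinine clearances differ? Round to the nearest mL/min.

Patient A: SCr = 250 / 88.4 = 2.828 mg/dL
Patient A: CrCl = (140 − 75) × 47.9 / (72 × 2.828) = 3113.5 / 203.62 ≈ 15.3 mL/min
Patient B: SCr = 221 / 88.4 = 2.5 mg/dL
Patient B: CrCl = (140 − 58) × 114.3 / (72 × 2.5) = 9372.6 / 180.00 ≈ 52.1 mL/min
|15.3 − 52.1| = 36.8 mL/min

37 mL/min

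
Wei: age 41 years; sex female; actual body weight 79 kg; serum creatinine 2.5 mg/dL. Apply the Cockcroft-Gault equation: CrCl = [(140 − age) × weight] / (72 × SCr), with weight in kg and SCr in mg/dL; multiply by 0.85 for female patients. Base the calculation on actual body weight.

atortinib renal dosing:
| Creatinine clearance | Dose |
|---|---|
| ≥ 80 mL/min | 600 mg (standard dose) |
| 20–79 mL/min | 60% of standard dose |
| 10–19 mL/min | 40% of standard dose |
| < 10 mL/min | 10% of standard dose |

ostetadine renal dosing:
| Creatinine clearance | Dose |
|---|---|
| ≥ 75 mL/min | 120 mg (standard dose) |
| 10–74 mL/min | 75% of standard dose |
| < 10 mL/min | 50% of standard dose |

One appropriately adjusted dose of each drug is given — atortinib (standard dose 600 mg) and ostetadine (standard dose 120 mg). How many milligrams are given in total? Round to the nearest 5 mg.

450 mg

CrCl = (140 − 41) × 79 / (72 × 2.5) × 0.85 = 7821.0 / 180.00 × 0.85 ≈ 36.9 mL/min
CrCl ≈ 37 mL/min.
atortinib: 20–79 mL/min → 60% of 600 mg = 360 mg.
ostetadine: 10–74 mL/min → 75% of 120 mg = 90 mg.
Total = 360 + 90 = 450 mg.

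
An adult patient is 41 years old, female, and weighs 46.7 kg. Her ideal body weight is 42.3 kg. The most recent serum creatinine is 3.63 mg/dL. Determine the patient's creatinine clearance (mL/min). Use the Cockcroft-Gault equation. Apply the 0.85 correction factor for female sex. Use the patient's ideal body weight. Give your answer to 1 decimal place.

CrCl = (140 − 41) × 42.3 / (72 × 3.63) × 0.85 = 4187.7 / 261.36 × 0.85 ≈ 13.6 mL/min

13.6 mL/min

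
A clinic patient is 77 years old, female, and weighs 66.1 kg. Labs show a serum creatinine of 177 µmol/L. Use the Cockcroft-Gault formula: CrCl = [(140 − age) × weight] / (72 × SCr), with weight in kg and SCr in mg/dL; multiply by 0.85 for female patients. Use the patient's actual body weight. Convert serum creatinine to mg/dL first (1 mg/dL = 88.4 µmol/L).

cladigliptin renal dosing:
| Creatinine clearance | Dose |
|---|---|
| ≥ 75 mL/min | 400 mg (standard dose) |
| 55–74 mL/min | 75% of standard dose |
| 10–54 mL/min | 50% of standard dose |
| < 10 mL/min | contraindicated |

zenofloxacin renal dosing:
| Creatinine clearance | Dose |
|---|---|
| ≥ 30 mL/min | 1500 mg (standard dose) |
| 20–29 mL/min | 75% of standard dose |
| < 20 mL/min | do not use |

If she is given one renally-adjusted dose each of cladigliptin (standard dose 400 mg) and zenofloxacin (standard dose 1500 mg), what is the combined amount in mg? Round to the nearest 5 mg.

1325 mg

SCr = 177 / 88.4 = 2.002 mg/dL
CrCl = (140 − 77) × 66.1 / (72 × 2.002) × 0.85 = 4164.3 / 144.14 × 0.85 ≈ 24.6 mL/min
CrCl ≈ 25 mL/min.
cladigliptin: 10–54 mL/min → 50% of 400 mg = 200 mg.
zenofloxacin: 20–29 mL/min → 75% of 1500 mg = 1125 mg.
Total = 200 + 1125 = 1325 mg.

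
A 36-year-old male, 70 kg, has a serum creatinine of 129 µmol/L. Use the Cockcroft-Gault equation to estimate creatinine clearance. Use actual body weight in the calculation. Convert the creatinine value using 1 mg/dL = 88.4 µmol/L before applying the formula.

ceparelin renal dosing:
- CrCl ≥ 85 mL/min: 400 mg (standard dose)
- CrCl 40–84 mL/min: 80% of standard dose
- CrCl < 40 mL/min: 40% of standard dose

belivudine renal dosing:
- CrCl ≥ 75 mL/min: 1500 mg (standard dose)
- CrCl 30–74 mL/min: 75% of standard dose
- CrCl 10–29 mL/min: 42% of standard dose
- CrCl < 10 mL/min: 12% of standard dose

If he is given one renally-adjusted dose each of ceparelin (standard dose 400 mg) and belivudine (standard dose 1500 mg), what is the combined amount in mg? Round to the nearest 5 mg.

1445 mg

SCr = 129 / 88.4 = 1.459 mg/dL
CrCl = (140 − 36) × 70 / (72 × 1.459) = 7280.0 / 105.05 ≈ 69.3 mL/min
CrCl ≈ 69 mL/min.
ceparelin: 40–84 mL/min → 80% of 400 mg = 320 mg.
belivudine: 30–74 mL/min → 75% of 1500 mg = 1125 mg.
Total = 320 + 1125 = 1445 mg.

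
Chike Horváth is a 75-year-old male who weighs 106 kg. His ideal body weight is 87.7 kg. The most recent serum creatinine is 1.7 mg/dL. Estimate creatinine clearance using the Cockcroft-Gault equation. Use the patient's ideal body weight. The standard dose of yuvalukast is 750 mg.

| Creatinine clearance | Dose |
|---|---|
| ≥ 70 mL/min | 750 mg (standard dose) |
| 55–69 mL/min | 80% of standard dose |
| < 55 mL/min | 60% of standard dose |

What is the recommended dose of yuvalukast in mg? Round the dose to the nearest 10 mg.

CrCl = (140 − 75) × 87.7 / (72 × 1.7) = 5700.5 / 122.40 ≈ 46.6 mL/min
CrCl ≈ 47 mL/min → bracket < 55 mL/min.
60% of 750 mg = 450 mg

450 mg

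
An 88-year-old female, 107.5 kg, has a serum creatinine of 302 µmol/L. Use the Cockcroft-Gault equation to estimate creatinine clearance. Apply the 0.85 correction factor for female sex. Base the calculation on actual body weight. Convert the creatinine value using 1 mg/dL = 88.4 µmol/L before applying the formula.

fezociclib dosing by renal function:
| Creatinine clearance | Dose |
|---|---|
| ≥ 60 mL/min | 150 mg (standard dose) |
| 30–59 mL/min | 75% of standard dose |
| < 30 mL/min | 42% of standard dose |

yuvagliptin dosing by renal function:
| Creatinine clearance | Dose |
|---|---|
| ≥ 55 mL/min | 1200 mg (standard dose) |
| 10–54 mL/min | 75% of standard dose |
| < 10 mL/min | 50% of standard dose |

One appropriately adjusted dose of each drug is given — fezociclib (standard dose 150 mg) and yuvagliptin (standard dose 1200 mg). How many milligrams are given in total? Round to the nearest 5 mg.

965 mg

SCr = 302 / 88.4 = 3.416 mg/dL
CrCl = (140 − 88) × 107.5 / (72 × 3.416) × 0.85 = 5590.0 / 245.95 × 0.85 ≈ 19.3 mL/min
CrCl ≈ 19 mL/min.
fezociclib: < 30 mL/min → 42% of 150 mg = 63 mg.
yuvagliptin: 10–54 mL/min → 75% of 1200 mg = 900 mg.
Total = 63 + 900 = 963 mg.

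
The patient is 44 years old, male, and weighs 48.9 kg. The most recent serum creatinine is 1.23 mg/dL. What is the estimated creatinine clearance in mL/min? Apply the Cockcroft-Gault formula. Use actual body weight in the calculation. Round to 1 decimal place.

53.0 mL/min

CrCl = (140 − 44) × 48.9 / (72 × 1.23) = 4694.4 / 88.56 ≈ 53.0 mL/min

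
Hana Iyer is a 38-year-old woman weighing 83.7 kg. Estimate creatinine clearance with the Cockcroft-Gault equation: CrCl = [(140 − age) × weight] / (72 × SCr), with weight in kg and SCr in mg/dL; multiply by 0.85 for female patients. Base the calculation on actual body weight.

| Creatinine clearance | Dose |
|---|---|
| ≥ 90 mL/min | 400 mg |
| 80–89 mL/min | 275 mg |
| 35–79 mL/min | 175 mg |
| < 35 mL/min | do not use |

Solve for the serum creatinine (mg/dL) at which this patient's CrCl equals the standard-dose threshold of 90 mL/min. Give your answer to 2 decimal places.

1.12 mg/dL

Standard dose requires CrCl ≥ 90 mL/min.
Set (140 − 38) × 83.7 × 0.85 / (72 × SCr) = 90
SCr = (140 − 38) × 83.7 × 0.85 / (72 × 90) = 1.120 mg/dL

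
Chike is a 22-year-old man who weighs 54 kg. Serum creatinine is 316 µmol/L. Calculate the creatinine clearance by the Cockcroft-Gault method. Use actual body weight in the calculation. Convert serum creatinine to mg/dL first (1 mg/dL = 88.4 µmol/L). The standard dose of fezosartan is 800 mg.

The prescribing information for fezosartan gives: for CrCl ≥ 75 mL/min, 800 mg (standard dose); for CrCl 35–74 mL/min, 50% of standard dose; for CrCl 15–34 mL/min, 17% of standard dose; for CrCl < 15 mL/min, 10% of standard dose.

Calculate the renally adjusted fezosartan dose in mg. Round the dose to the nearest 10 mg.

SCr = 316 / 88.4 = 3.575 mg/dL
CrCl = (140 − 22) × 54 / (72 × 3.575) = 6372.0 / 257.40 ≈ 24.8 mL/min
CrCl ≈ 25 mL/min → bracket 15–34 mL/min.
17% of 800 mg = 136 mg → 140 mg

140 mg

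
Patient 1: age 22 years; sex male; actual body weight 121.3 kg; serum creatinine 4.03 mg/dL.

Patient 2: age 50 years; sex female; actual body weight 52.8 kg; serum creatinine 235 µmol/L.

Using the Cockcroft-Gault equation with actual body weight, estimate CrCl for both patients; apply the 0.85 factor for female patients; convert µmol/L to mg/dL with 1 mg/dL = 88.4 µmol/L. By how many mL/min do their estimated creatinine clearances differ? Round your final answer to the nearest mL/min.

28 mL/min

Patient 1: CrCl = (140 − 22) × 121.3 / (72 × 4.03) = 14313.4 / 290.16 ≈ 49.3 mL/min
Patient 2: SCr = 235 / 88.4 = 2.658 mg/dL
Patient 2: CrCl = (140 − 50) × 52.8 / (72 × 2.658) × 0.85 = 4752.0 / 191.38 × 0.85 ≈ 21.1 mL/min
|49.3 − 21.1| = 28.2 mL/min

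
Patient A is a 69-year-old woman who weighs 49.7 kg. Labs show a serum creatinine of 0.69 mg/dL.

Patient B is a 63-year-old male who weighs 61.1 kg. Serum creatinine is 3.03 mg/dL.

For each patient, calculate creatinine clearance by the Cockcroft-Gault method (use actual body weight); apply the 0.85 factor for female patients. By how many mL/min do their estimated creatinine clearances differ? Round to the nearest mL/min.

39 mL/min

Patient A: CrCl = (140 − 69) × 49.7 / (72 × 0.69) × 0.85 = 3528.7 / 49.68 × 0.85 ≈ 60.4 mL/min
Patient B: CrCl = (140 − 63) × 61.1 / (72 × 3.03) = 4704.7 / 218.16 ≈ 21.6 mL/min
|60.4 − 21.6| = 38.8 mL/min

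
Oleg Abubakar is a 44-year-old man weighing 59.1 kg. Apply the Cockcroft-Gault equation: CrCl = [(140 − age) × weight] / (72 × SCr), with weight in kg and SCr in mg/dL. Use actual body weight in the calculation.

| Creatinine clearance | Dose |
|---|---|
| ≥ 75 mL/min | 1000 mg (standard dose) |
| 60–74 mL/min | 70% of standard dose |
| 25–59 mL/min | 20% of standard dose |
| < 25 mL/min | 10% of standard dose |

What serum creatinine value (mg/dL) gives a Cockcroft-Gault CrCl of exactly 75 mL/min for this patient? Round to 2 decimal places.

1.05 mg/dL

Standard dose requires CrCl ≥ 75 mL/min.
Set (140 − 44) × 59.1 / (72 × SCr) = 75
SCr = (140 − 44) × 59.1 / (72 × 75) = 1.051 mg/dL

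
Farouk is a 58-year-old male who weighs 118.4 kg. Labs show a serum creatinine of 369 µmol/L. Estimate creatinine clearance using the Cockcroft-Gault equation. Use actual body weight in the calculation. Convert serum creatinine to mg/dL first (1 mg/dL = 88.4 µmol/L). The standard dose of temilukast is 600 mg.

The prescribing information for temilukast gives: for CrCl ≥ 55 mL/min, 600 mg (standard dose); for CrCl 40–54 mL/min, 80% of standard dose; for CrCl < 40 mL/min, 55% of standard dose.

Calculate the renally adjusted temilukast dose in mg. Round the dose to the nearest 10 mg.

330 mg

SCr = 369 / 88.4 = 4.174 mg/dL
CrCl = (140 − 58) × 118.4 / (72 × 4.174) = 9708.8 / 300.53 ≈ 32.3 mL/min
CrCl ≈ 32 mL/min → bracket < 40 mL/min.
55% of 600 mg = 330 mg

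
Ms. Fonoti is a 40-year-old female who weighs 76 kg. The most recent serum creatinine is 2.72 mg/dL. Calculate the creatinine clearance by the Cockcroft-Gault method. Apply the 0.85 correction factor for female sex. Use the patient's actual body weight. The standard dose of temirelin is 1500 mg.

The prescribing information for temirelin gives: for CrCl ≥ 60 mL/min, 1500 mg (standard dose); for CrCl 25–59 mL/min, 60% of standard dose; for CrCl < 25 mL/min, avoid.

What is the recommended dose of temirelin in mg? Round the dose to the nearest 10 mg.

CrCl = (140 − 40) × 76 / (72 × 2.72) × 0.85 = 7600.0 / 195.84 × 0.85 ≈ 33.0 mL/min
CrCl ≈ 33 mL/min → bracket 25–59 mL/min.
60% of 1500 mg = 900 mg

900 mg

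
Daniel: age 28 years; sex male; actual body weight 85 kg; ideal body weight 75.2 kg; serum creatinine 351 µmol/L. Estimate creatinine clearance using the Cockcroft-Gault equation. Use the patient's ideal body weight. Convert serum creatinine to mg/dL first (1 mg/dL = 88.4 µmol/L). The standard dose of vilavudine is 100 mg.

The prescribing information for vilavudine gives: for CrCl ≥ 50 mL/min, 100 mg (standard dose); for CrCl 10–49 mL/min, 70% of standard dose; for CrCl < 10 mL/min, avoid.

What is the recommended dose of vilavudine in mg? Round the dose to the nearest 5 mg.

70 mg

SCr = 351 / 88.4 = 3.971 mg/dL
CrCl = (140 − 28) × 75.2 / (72 × 3.971) = 8422.4 / 285.91 ≈ 29.5 mL/min
CrCl ≈ 29 mL/min → bracket 10–49 mL/min.
70% of 100 mg = 70 mg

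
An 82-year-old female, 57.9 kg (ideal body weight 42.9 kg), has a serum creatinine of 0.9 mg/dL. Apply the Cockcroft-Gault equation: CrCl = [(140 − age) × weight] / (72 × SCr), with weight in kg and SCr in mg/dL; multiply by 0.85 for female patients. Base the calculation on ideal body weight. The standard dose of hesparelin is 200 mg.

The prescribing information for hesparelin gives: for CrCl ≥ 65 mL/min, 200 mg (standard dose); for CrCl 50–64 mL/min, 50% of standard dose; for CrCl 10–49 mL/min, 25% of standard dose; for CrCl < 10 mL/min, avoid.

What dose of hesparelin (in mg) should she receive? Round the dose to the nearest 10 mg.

50 mg

CrCl = (140 − 82) × 42.9 / (72 × 0.9) × 0.85 = 2488.2 / 64.80 × 0.85 ≈ 32.6 mL/min
CrCl ≈ 33 mL/min → bracket 10–49 mL/min.
25% of 200 mg = 50 mg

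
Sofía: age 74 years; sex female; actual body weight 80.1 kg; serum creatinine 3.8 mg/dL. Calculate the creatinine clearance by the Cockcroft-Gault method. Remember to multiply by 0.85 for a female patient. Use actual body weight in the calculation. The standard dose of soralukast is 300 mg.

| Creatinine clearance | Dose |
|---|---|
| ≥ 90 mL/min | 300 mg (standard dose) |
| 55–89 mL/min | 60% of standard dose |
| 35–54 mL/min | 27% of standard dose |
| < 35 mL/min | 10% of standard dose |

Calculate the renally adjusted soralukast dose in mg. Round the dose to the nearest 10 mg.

30 mg

CrCl = (140 − 74) × 80.1 / (72 × 3.8) × 0.85 = 5286.6 / 273.60 × 0.85 ≈ 16.4 mL/min
CrCl ≈ 16 mL/min → bracket < 35 mL/min.
10% of 300 mg = 30 mg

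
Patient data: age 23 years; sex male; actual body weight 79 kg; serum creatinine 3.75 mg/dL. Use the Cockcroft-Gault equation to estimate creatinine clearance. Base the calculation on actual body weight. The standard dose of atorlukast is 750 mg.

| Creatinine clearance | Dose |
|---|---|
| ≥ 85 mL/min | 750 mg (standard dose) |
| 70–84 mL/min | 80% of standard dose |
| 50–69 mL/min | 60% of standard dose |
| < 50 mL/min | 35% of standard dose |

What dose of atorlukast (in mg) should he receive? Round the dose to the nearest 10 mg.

260 mg

CrCl = (140 − 23) × 79 / (72 × 3.75) = 9243.0 / 270.00 ≈ 34.2 mL/min
CrCl ≈ 34 mL/min → bracket < 50 mL/min.
35% of 750 mg = 262.5 mg → 260 mg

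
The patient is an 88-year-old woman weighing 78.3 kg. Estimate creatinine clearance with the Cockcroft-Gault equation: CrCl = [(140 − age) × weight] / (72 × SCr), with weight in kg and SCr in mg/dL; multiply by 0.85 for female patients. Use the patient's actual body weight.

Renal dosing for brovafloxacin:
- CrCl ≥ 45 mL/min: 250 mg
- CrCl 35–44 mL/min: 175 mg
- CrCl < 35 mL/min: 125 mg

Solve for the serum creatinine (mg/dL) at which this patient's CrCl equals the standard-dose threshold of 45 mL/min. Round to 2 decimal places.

Standard dose requires CrCl ≥ 45 mL/min.
Set (140 − 88) × 78.3 × 0.85 / (72 × SCr) = 45
SCr = (140 − 88) × 78.3 × 0.85 / (72 × 45) = 1.068 mg/dL

1.07 mg/dL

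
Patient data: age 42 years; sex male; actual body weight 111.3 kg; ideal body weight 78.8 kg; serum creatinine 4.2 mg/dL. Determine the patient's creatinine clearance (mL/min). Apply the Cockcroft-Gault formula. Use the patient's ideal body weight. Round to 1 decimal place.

CrCl = (140 − 42) × 78.8 / (72 × 4.2) = 7722.4 / 302.40 ≈ 25.5 mL/min

25.5 mL/min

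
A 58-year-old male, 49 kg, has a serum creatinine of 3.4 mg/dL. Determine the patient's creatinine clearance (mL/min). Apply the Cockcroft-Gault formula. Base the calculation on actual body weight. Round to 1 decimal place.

16.4 mL/min

CrCl = (140 − 58) × 49 / (72 × 3.4) = 4018.0 / 244.80 ≈ 16.4 mL/min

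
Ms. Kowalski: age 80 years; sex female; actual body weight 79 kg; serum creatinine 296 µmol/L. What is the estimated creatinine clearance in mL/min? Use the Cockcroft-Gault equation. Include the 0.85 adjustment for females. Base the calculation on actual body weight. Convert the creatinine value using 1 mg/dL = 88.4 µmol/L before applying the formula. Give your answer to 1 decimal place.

16.7 mL/min

SCr = 296 / 88.4 = 3.348 mg/dL
CrCl = (140 − 80) × 79 / (72 × 3.348) × 0.85 = 4740.0 / 241.06 × 0.85 ≈ 16.7 mL/min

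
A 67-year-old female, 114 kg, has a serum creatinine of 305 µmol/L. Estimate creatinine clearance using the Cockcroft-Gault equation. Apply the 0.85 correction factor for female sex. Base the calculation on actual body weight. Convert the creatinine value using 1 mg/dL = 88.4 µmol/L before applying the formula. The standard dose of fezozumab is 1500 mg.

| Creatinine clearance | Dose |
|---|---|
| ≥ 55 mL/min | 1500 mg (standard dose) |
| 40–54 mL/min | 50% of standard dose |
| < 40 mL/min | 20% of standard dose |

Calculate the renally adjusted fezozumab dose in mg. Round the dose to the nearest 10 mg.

SCr = 305 / 88.4 = 3.45 mg/dL
CrCl = (140 − 67) × 114 / (72 × 3.45) × 0.85 = 8322.0 / 248.40 × 0.85 ≈ 28.5 mL/min
CrCl ≈ 28 mL/min → bracket < 40 mL/min.
20% of 1500 mg = 300 mg

300 mg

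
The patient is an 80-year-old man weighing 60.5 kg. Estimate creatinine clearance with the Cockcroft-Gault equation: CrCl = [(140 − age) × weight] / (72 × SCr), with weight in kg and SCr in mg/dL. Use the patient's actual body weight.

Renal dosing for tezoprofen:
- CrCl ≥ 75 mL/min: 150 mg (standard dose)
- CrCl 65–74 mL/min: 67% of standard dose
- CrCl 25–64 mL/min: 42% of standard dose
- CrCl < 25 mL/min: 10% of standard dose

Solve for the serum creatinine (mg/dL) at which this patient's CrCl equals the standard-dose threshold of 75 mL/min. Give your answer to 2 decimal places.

0.67 mg/dL

Standard dose requires CrCl ≥ 75 mL/min.
Set (140 − 80) × 60.5 / (72 × SCr) = 75
SCr = (140 − 80) × 60.5 / (72 × 75) = 0.672 mg/dL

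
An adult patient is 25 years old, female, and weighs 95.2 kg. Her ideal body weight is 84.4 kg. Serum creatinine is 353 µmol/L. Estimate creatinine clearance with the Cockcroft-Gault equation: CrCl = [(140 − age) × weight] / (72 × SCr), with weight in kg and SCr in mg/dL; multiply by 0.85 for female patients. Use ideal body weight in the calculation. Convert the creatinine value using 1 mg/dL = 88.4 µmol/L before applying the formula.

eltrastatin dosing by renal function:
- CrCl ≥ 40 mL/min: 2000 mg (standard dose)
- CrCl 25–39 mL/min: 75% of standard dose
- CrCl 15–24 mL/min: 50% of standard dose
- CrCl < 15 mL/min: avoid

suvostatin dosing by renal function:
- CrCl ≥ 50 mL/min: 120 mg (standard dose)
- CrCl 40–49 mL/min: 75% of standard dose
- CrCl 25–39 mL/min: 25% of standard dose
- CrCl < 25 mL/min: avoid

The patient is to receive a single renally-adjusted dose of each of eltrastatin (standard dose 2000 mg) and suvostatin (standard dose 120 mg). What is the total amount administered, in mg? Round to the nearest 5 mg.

SCr = 353 / 88.4 = 3.993 mg/dL
CrCl = (140 − 25) × 84.4 / (72 × 3.993) × 0.85 = 9706.0 / 287.50 × 0.85 ≈ 28.7 mL/min
CrCl ≈ 29 mL/min.
eltrastatin: 25–39 mL/min → 75% of 2000 mg = 1500 mg.
suvostatin: 25–39 mL/min → 25% of 120 mg = 30 mg.
Total = 1500 + 30 = 1530 mg.

1530 mg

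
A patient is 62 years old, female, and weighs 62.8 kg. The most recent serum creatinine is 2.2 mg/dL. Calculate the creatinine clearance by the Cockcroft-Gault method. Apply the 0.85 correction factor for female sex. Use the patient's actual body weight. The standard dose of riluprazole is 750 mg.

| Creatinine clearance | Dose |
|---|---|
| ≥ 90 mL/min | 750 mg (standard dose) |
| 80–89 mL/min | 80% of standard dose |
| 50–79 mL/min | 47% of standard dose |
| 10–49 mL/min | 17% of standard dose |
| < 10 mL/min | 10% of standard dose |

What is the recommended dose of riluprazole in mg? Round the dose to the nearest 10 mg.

130 mg

CrCl = (140 − 62) × 62.8 / (72 × 2.2) × 0.85 = 4898.4 / 158.40 × 0.85 ≈ 26.3 mL/min
CrCl ≈ 26 mL/min → bracket 10–49 mL/min.
17% of 750 mg = 127.5 mg → 130 mg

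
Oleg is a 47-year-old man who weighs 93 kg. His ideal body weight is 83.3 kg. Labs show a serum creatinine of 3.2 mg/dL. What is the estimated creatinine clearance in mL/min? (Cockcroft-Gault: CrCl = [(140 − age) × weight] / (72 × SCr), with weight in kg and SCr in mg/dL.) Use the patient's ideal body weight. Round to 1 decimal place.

CrCl = (140 − 47) × 83.3 / (72 × 3.2) = 7746.9 / 230.40 ≈ 33.6 mL/min

33.6 mL/min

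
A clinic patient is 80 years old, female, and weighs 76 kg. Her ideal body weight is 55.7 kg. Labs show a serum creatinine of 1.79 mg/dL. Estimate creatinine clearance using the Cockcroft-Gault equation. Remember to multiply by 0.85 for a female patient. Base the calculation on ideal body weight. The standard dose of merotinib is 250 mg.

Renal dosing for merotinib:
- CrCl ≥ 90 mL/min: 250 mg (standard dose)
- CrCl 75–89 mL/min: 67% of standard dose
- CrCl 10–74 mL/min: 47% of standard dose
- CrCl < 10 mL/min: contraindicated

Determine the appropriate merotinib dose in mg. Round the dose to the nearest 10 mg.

120 mg

CrCl = (140 − 80) × 55.7 / (72 × 1.79) × 0.85 = 3342.0 / 128.88 × 0.85 ≈ 22.0 mL/min
CrCl ≈ 22 mL/min → bracket 10–74 mL/min.
47% of 250 mg = 117.5 mg → 120 mg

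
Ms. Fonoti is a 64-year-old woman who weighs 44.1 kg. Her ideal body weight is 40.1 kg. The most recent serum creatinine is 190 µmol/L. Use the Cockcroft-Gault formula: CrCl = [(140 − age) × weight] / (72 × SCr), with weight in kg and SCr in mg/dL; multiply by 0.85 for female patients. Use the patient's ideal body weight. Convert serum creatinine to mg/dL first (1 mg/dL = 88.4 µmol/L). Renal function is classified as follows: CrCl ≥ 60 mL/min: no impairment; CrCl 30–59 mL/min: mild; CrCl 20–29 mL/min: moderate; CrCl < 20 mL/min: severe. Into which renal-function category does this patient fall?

SCr = 190 / 88.4 = 2.149 mg/dL
CrCl = (140 − 64) × 40.1 / (72 × 2.149) × 0.85 = 3047.6 / 154.73 × 0.85 ≈ 16.7 mL/min
17 mL/min falls in the 'severe' range.

severe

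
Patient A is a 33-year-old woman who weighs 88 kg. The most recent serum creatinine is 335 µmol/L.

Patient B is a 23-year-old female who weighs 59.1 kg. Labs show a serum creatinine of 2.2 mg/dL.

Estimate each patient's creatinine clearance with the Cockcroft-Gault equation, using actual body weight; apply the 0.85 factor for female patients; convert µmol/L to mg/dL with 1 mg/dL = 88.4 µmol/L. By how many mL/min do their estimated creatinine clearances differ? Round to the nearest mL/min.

Patient A: SCr = 335 / 88.4 = 3.79 mg/dL
Patient A: CrCl = (140 − 33) × 88 / (72 × 3.79) × 0.85 = 9416.0 / 272.88 × 0.85 ≈ 29.3 mL/min
Patient B: CrCl = (140 − 23) × 59.1 / (72 × 2.2) × 0.85 = 6914.7 / 158.40 × 0.85 ≈ 37.1 mL/min
|29.3 − 37.1| = 7.8 mL/min

8 mL/min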